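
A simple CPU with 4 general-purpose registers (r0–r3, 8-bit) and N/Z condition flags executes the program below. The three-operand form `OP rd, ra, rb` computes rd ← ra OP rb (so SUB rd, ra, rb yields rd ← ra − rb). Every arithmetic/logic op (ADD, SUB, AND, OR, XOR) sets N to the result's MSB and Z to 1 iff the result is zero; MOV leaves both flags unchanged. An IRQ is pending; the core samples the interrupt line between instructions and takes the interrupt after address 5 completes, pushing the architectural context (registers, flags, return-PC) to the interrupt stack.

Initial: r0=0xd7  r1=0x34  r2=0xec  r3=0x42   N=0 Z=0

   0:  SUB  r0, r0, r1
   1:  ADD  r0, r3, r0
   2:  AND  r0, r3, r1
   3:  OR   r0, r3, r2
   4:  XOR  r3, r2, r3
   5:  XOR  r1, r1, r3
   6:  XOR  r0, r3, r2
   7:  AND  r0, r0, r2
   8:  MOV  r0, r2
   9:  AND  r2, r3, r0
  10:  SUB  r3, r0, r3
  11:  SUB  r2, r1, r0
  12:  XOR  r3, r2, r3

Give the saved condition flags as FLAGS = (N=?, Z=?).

after  0: r0=0xa3 r1=0x34 r2=0xec r3=0x42  N=1 Z=0
after  1: r0=0xe5 r1=0x34 r2=0xec r3=0x42  N=1 Z=0
after  2: r0=0x00 r1=0x34 r2=0xec r3=0x42  N=0 Z=1
after  3: r0=0xee r1=0x34 r2=0xec r3=0x42  N=1 Z=0
after  4: r0=0xee r1=0x34 r2=0xec r3=0xae  N=1 Z=0
after  5: r0=0xee r1=0x9a r2=0xec r3=0xae  N=1 Z=0
-- IRQ taken; context saved, return-PC = 6 --

FLAGS = (N=1, Z=0)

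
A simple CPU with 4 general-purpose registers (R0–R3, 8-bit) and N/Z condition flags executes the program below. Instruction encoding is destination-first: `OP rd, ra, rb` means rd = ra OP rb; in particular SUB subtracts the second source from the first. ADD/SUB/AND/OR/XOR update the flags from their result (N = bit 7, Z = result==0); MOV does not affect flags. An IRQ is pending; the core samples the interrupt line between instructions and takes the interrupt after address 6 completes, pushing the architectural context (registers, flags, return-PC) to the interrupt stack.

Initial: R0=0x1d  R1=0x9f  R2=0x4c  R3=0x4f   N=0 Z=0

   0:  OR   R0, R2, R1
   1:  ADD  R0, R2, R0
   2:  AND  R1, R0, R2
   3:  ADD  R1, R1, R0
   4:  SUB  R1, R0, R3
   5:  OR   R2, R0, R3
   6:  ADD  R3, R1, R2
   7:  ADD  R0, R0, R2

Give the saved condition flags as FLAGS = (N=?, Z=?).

FLAGS = (N=0, Z=0)

after  0: R0=0xdf R1=0x9f R2=0x4c R3=0x4f  N=1 Z=0
after  1: R0=0x2b R1=0x9f R2=0x4c R3=0x4f  N=0 Z=0
after  2: R0=0x2b R1=0x08 R2=0x4c R3=0x4f  N=0 Z=0
after  3: R0=0x2b R1=0x33 R2=0x4c R3=0x4f  N=0 Z=0
after  4: R0=0x2b R1=0xdc R2=0x4c R3=0x4f  N=1 Z=0
after  5: R0=0x2b R1=0xdc R2=0x6f R3=0x4f  N=0 Z=0
after  6: R0=0x2b R1=0xdc R2=0x6f R3=0x4b  N=0 Z=0
-- IRQ taken; context saved, return-PC = 7 --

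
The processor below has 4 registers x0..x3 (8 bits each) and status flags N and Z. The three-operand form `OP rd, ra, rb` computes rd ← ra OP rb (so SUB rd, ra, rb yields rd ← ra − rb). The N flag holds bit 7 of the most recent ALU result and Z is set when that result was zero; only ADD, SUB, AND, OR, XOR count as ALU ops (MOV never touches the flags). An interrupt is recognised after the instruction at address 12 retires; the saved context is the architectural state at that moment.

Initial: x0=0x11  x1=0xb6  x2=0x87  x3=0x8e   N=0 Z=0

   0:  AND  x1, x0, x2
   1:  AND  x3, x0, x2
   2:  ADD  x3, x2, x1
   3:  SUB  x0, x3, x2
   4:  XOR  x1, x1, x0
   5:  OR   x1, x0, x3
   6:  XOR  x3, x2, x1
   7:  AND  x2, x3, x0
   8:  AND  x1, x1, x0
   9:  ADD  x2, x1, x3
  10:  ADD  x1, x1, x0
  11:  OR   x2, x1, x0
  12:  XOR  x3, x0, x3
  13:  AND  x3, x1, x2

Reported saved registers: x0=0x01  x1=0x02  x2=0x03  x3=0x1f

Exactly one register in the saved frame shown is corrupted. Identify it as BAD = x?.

after  0: x0=0x11 x1=0x01 x2=0x87 x3=0x8e  N=0 Z=0
after  1: x0=0x11 x1=0x01 x2=0x87 x3=0x01  N=0 Z=0
after  2: x0=0x11 x1=0x01 x2=0x87 x3=0x88  N=1 Z=0
after  3: x0=0x01 x1=0x01 x2=0x87 x3=0x88  N=0 Z=0
after  4: x0=0x01 x1=0x00 x2=0x87 x3=0x88  N=0 Z=1
after  5: x0=0x01 x1=0x89 x2=0x87 x3=0x88  N=1 Z=0
after  6: x0=0x01 x1=0x89 x2=0x87 x3=0x0e  N=0 Z=0
after  7: x0=0x01 x1=0x89 x2=0x00 x3=0x0e  N=0 Z=1
after  8: x0=0x01 x1=0x01 x2=0x00 x3=0x0e  N=0 Z=0
after  9: x0=0x01 x1=0x01 x2=0x0f x3=0x0e  N=0 Z=0
after 10: x0=0x01 x1=0x02 x2=0x0f x3=0x0e  N=0 Z=0
after 11: x0=0x01 x1=0x02 x2=0x03 x3=0x0e  N=0 Z=0
after 12: x0=0x01 x1=0x02 x2=0x03 x3=0x0f  N=0 Z=0
-- IRQ taken; context saved, return-PC = 13 --
mismatch: x3: reported 0x1f vs actual 0x0f

BAD = x3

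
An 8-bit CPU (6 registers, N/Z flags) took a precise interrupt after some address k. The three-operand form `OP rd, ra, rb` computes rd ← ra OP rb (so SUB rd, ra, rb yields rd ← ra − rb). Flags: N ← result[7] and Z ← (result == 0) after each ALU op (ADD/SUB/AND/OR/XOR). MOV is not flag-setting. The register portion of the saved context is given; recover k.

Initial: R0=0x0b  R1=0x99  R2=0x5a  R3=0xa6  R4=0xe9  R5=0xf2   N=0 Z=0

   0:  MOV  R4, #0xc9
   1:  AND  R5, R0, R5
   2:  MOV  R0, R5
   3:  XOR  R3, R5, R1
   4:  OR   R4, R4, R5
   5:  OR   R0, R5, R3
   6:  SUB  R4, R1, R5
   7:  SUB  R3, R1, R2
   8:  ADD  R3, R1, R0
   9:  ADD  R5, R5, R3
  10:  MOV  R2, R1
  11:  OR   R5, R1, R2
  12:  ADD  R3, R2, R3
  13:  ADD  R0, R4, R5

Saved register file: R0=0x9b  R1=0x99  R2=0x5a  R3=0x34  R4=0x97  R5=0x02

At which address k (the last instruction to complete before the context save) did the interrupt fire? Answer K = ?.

K = 8

after  0: R0=0x0b R1=0x99 R2=0x5a R3=0xa6 R4=0xc9 R5=0xf2  N=0 Z=0
after  1: R0=0x0b R1=0x99 R2=0x5a R3=0xa6 R4=0xc9 R5=0x02  N=0 Z=0
after  2: R0=0x02 R1=0x99 R2=0x5a R3=0xa6 R4=0xc9 R5=0x02  N=0 Z=0
after  3: R0=0x02 R1=0x99 R2=0x5a R3=0x9b R4=0xc9 R5=0x02  N=1 Z=0
after  4: R0=0x02 R1=0x99 R2=0x5a R3=0x9b R4=0xcb R5=0x02  N=1 Z=0
after  5: R0=0x9b R1=0x99 R2=0x5a R3=0x9b R4=0xcb R5=0x02  N=1 Z=0
after  6: R0=0x9b R1=0x99 R2=0x5a R3=0x9b R4=0x97 R5=0x02  N=1 Z=0
after  7: R0=0x9b R1=0x99 R2=0x5a R3=0x3f R4=0x97 R5=0x02  N=0 Z=0
after  8: R0=0x9b R1=0x99 R2=0x5a R3=0x34 R4=0x97 R5=0x02  N=0 Z=0
-- IRQ taken; context saved, return-PC = 9 --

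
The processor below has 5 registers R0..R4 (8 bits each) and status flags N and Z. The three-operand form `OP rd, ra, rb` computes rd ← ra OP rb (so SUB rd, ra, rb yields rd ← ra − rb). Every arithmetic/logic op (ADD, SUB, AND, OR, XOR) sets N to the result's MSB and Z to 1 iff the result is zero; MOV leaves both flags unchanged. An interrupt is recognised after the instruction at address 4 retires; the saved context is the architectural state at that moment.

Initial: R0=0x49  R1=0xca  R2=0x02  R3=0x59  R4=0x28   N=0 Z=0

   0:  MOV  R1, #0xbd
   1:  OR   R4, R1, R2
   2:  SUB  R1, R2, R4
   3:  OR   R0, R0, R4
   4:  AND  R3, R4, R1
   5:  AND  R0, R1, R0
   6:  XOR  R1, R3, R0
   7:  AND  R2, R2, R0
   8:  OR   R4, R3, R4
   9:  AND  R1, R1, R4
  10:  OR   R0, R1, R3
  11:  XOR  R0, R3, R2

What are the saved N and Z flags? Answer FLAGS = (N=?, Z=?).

FLAGS = (N=0, Z=0)

after  0: R0=0x49 R1=0xbd R2=0x02 R3=0x59 R4=0x28  N=0 Z=0
after  1: R0=0x49 R1=0xbd R2=0x02 R3=0x59 R4=0xbf  N=1 Z=0
after  2: R0=0x49 R1=0x43 R2=0x02 R3=0x59 R4=0xbf  N=0 Z=0
after  3: R0=0xff R1=0x43 R2=0x02 R3=0x59 R4=0xbf  N=1 Z=0
after  4: R0=0xff R1=0x43 R2=0x02 R3=0x03 R4=0xbf  N=0 Z=0
-- IRQ taken; context saved, return-PC = 5 --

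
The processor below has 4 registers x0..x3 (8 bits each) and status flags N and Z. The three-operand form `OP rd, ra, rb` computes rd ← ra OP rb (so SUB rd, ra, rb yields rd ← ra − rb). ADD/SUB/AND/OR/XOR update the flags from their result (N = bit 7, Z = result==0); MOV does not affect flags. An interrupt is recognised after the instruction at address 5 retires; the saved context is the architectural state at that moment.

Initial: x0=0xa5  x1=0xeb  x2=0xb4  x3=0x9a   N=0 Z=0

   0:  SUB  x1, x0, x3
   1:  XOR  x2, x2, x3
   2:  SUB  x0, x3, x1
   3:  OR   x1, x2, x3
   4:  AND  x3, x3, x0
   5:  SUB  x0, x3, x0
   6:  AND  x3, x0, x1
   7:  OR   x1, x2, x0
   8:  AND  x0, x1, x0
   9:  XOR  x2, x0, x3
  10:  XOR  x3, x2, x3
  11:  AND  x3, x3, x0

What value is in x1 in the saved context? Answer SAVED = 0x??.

after  0: x0=0xa5 x1=0x0b x2=0xb4 x3=0x9a  N=0 Z=0
after  1: x0=0xa5 x1=0x0b x2=0x2e x3=0x9a  N=0 Z=0
after  2: x0=0x8f x1=0x0b x2=0x2e x3=0x9a  N=1 Z=0
after  3: x0=0x8f x1=0xbe x2=0x2e x3=0x9a  N=1 Z=0
after  4: x0=0x8f x1=0xbe x2=0x2e x3=0x8a  N=1 Z=0
after  5: x0=0xfb x1=0xbe x2=0x2e x3=0x8a  N=1 Z=0
-- IRQ taken; context saved, return-PC = 6 --

SAVED = 0xbe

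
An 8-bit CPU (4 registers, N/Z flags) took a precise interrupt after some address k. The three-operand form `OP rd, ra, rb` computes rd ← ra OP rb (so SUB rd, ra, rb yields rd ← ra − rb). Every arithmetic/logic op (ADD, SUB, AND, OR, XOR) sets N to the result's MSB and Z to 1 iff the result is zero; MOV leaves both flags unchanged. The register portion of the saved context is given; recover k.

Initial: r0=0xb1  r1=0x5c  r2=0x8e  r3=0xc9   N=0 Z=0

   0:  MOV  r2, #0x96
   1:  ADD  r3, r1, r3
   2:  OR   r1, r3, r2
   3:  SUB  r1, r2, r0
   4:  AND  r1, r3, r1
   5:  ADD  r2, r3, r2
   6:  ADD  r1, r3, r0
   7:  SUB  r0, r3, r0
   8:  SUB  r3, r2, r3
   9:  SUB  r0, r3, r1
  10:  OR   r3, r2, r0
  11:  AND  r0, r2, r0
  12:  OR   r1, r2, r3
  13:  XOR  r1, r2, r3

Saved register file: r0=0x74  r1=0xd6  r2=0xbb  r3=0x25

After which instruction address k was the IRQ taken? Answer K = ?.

K = 7

after  0: r0=0xb1 r1=0x5c r2=0x96 r3=0xc9  N=0 Z=0
after  1: r0=0xb1 r1=0x5c r2=0x96 r3=0x25  N=0 Z=0
after  2: r0=0xb1 r1=0xb7 r2=0x96 r3=0x25  N=1 Z=0
after  3: r0=0xb1 r1=0xe5 r2=0x96 r3=0x25  N=1 Z=0
after  4: r0=0xb1 r1=0x25 r2=0x96 r3=0x25  N=0 Z=0
after  5: r0=0xb1 r1=0x25 r2=0xbb r3=0x25  N=1 Z=0
after  6: r0=0xb1 r1=0xd6 r2=0xbb r3=0x25  N=1 Z=0
after  7: r0=0x74 r1=0xd6 r2=0xbb r3=0x25  N=0 Z=0
-- IRQ taken; context saved, return-PC = 8 --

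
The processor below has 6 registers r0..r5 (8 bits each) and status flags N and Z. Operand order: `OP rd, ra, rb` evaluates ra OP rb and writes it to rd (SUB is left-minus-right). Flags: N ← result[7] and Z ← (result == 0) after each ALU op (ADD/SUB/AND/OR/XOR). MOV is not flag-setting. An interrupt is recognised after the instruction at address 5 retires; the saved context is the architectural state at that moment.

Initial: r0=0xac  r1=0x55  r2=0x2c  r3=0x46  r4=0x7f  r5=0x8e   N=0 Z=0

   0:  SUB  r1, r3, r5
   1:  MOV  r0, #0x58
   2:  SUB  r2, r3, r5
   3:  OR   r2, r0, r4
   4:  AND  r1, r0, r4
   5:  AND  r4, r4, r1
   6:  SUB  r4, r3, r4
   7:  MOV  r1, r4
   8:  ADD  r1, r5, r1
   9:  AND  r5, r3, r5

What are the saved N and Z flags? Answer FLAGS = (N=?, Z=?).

FLAGS = (N=0, Z=0)

after  0: r0=0xac r1=0xb8 r2=0x2c r3=0x46 r4=0x7f r5=0x8e  N=1 Z=0
after  1: r0=0x58 r1=0xb8 r2=0x2c r3=0x46 r4=0x7f r5=0x8e  N=1 Z=0
after  2: r0=0x58 r1=0xb8 r2=0xb8 r3=0x46 r4=0x7f r5=0x8e  N=1 Z=0
after  3: r0=0x58 r1=0xb8 r2=0x7f r3=0x46 r4=0x7f r5=0x8e  N=0 Z=0
after  4: r0=0x58 r1=0x58 r2=0x7f r3=0x46 r4=0x7f r5=0x8e  N=0 Z=0
after  5: r0=0x58 r1=0x58 r2=0x7f r3=0x46 r4=0x58 r5=0x8e  N=0 Z=0
-- IRQ taken; context saved, return-PC = 6 --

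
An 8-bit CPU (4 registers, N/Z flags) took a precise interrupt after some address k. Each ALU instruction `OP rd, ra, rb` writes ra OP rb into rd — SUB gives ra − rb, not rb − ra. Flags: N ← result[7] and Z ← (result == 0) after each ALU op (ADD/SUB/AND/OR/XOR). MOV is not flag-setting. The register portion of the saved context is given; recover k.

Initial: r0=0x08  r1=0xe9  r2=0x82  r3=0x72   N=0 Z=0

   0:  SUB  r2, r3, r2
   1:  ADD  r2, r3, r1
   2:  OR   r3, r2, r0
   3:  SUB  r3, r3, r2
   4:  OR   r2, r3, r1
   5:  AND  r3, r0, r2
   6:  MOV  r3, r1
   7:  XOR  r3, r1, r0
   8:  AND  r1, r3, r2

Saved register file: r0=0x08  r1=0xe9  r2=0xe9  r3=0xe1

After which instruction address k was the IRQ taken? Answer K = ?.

after  0: r0=0x08 r1=0xe9 r2=0xf0 r3=0x72  N=1 Z=0
after  1: r0=0x08 r1=0xe9 r2=0x5b r3=0x72  N=0 Z=0
after  2: r0=0x08 r1=0xe9 r2=0x5b r3=0x5b  N=0 Z=0
after  3: r0=0x08 r1=0xe9 r2=0x5b r3=0x00  N=0 Z=1
after  4: r0=0x08 r1=0xe9 r2=0xe9 r3=0x00  N=1 Z=0
after  5: r0=0x08 r1=0xe9 r2=0xe9 r3=0x08  N=0 Z=0
after  6: r0=0x08 r1=0xe9 r2=0xe9 r3=0xe9  N=0 Z=0
after  7: r0=0x08 r1=0xe9 r2=0xe9 r3=0xe1  N=1 Z=0
-- IRQ taken; context saved, return-PC = 8 --

K = 7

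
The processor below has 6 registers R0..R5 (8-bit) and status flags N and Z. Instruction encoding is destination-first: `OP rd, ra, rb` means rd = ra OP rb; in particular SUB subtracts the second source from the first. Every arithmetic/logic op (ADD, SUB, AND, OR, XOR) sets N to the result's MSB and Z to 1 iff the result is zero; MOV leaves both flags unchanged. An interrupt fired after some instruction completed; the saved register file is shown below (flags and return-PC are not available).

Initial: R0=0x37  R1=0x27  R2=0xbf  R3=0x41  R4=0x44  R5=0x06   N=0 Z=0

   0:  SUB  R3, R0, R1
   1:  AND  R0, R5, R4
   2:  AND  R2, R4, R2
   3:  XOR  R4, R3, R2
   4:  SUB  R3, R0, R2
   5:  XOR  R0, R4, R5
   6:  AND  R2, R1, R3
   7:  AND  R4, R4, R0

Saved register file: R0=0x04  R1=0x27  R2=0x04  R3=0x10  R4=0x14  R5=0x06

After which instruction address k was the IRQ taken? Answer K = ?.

after  0: R0=0x37 R1=0x27 R2=0xbf R3=0x10 R4=0x44 R5=0x06  N=0 Z=0
after  1: R0=0x04 R1=0x27 R2=0xbf R3=0x10 R4=0x44 R5=0x06  N=0 Z=0
after  2: R0=0x04 R1=0x27 R2=0x04 R3=0x10 R4=0x44 R5=0x06  N=0 Z=0
after  3: R0=0x04 R1=0x27 R2=0x04 R3=0x10 R4=0x14 R5=0x06  N=0 Z=0
-- IRQ taken; context saved, return-PC = 4 --

K = 3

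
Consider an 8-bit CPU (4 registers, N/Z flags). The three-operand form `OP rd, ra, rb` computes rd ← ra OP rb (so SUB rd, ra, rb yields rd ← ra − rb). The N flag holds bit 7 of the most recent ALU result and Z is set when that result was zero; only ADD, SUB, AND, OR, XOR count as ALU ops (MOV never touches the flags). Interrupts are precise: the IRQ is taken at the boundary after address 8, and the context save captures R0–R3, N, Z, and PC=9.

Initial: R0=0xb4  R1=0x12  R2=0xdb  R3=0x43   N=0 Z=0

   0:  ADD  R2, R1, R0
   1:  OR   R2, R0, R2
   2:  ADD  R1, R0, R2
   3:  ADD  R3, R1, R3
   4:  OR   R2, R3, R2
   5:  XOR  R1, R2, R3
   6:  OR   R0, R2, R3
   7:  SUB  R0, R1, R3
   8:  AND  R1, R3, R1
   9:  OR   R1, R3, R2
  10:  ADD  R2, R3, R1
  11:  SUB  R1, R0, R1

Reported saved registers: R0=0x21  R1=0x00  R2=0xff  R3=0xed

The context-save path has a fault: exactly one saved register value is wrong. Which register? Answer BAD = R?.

BAD = R0

after  0: R0=0xb4 R1=0x12 R2=0xc6 R3=0x43  N=1 Z=0
after  1: R0=0xb4 R1=0x12 R2=0xf6 R3=0x43  N=1 Z=0
after  2: R0=0xb4 R1=0xaa R2=0xf6 R3=0x43  N=1 Z=0
after  3: R0=0xb4 R1=0xaa R2=0xf6 R3=0xed  N=1 Z=0
after  4: R0=0xb4 R1=0xaa R2=0xff R3=0xed  N=1 Z=0
after  5: R0=0xb4 R1=0x12 R2=0xff R3=0xed  N=0 Z=0
after  6: R0=0xff R1=0x12 R2=0xff R3=0xed  N=1 Z=0
after  7: R0=0x25 R1=0x12 R2=0xff R3=0xed  N=0 Z=0
after  8: R0=0x25 R1=0x00 R2=0xff R3=0xed  N=0 Z=1
-- IRQ taken; context saved, return-PC = 9 --
mismatch: R0: reported 0x21 vs actual 0x25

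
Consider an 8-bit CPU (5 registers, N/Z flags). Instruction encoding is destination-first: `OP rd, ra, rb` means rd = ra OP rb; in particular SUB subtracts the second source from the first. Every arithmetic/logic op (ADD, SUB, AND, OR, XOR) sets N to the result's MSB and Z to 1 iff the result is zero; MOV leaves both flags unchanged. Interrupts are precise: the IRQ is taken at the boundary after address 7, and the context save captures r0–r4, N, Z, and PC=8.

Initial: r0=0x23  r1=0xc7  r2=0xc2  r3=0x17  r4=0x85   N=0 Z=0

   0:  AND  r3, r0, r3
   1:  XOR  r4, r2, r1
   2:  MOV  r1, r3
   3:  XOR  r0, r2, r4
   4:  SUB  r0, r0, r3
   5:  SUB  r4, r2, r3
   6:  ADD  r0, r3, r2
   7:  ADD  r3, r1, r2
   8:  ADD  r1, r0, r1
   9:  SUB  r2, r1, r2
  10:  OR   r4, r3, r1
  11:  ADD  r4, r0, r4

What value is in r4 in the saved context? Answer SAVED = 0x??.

after  0: r0=0x23 r1=0xc7 r2=0xc2 r3=0x03 r4=0x85  N=0 Z=0
after  1: r0=0x23 r1=0xc7 r2=0xc2 r3=0x03 r4=0x05  N=0 Z=0
after  2: r0=0x23 r1=0x03 r2=0xc2 r3=0x03 r4=0x05  N=0 Z=0
after  3: r0=0xc7 r1=0x03 r2=0xc2 r3=0x03 r4=0x05  N=1 Z=0
after  4: r0=0xc4 r1=0x03 r2=0xc2 r3=0x03 r4=0x05  N=1 Z=0
after  5: r0=0xc4 r1=0x03 r2=0xc2 r3=0x03 r4=0xbf  N=1 Z=0
after  6: r0=0xc5 r1=0x03 r2=0xc2 r3=0x03 r4=0xbf  N=1 Z=0
after  7: r0=0xc5 r1=0x03 r2=0xc2 r3=0xc5 r4=0xbf  N=1 Z=0
-- IRQ taken; context saved, return-PC = 8 --

SAVED = 0xbf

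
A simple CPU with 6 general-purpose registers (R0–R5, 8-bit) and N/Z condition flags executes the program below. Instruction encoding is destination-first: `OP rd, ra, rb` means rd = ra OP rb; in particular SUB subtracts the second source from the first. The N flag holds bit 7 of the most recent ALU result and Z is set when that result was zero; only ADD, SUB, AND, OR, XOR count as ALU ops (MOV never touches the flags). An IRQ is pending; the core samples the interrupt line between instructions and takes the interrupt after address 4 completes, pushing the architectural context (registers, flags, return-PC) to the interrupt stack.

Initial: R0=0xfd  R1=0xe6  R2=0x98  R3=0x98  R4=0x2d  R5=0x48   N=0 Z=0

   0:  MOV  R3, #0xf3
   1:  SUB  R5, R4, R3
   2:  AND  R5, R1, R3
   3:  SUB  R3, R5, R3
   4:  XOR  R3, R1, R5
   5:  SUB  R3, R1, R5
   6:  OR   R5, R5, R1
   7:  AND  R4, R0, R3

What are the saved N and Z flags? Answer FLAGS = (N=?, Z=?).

FLAGS = (N=0, Z=0)

after  0: R0=0xfd R1=0xe6 R2=0x98 R3=0xf3 R4=0x2d R5=0x48  N=0 Z=0
after  1: R0=0xfd R1=0xe6 R2=0x98 R3=0xf3 R4=0x2d R5=0x3a  N=0 Z=0
after  2: R0=0xfd R1=0xe6 R2=0x98 R3=0xf3 R4=0x2d R5=0xe2  N=1 Z=0
after  3: R0=0xfd R1=0xe6 R2=0x98 R3=0xef R4=0x2d R5=0xe2  N=1 Z=0
after  4: R0=0xfd R1=0xe6 R2=0x98 R3=0x04 R4=0x2d R5=0xe2  N=0 Z=0
-- IRQ taken; context saved, return-PC = 5 --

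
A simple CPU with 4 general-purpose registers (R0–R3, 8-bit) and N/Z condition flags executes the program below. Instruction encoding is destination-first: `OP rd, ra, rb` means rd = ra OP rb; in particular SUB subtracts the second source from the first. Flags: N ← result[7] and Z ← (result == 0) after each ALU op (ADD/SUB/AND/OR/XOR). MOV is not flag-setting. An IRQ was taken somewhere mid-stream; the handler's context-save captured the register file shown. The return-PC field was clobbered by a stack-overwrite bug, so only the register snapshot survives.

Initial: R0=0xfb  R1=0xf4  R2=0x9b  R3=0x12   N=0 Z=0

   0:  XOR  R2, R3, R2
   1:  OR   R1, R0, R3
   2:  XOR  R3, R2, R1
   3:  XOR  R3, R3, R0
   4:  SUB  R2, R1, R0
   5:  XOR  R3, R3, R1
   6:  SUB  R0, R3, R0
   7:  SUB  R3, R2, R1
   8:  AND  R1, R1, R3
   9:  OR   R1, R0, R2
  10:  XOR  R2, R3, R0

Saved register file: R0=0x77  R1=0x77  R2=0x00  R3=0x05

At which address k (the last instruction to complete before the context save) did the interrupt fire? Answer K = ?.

after  0: R0=0xfb R1=0xf4 R2=0x89 R3=0x12  N=1 Z=0
after  1: R0=0xfb R1=0xfb R2=0x89 R3=0x12  N=1 Z=0
after  2: R0=0xfb R1=0xfb R2=0x89 R3=0x72  N=0 Z=0
after  3: R0=0xfb R1=0xfb R2=0x89 R3=0x89  N=1 Z=0
after  4: R0=0xfb R1=0xfb R2=0x00 R3=0x89  N=0 Z=1
after  5: R0=0xfb R1=0xfb R2=0x00 R3=0x72  N=0 Z=0
after  6: R0=0x77 R1=0xfb R2=0x00 R3=0x72  N=0 Z=0
after  7: R0=0x77 R1=0xfb R2=0x00 R3=0x05  N=0 Z=0
after  8: R0=0x77 R1=0x01 R2=0x00 R3=0x05  N=0 Z=0
after  9: R0=0x77 R1=0x77 R2=0x00 R3=0x05  N=0 Z=0
-- IRQ taken; context saved, return-PC = 10 --

K = 9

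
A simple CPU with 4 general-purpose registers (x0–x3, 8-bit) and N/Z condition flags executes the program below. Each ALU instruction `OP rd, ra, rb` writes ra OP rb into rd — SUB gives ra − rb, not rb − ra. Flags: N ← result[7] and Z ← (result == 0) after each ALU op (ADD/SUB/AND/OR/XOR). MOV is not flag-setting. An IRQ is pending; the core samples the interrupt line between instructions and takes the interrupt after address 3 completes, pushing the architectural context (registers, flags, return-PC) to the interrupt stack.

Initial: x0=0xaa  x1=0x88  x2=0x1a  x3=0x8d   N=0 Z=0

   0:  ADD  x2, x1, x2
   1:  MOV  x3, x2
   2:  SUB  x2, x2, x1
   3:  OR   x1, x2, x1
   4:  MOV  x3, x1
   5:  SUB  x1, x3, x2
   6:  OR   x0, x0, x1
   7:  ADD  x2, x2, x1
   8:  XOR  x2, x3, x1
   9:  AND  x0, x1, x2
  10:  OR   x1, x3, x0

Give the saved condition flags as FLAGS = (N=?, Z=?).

after  0: x0=0xaa x1=0x88 x2=0xa2 x3=0x8d  N=1 Z=0
after  1: x0=0xaa x1=0x88 x2=0xa2 x3=0xa2  N=1 Z=0
after  2: x0=0xaa x1=0x88 x2=0x1a x3=0xa2  N=0 Z=0
after  3: x0=0xaa x1=0x9a x2=0x1a x3=0xa2  N=1 Z=0
-- IRQ taken; context saved, return-PC = 4 --

FLAGS = (N=1, Z=0)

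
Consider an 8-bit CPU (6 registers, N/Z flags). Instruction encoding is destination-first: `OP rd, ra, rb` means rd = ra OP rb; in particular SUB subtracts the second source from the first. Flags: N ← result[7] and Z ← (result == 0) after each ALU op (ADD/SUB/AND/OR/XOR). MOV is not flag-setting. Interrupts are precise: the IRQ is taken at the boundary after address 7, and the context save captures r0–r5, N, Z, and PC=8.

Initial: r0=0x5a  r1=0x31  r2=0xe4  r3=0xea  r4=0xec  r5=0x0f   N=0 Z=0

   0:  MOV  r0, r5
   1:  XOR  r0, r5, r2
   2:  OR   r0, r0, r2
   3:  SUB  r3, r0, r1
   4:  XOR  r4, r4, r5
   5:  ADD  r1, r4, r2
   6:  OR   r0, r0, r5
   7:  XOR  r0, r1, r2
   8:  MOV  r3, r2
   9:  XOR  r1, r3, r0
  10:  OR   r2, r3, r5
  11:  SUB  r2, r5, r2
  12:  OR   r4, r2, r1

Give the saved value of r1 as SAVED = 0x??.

after  0: r0=0x0f r1=0x31 r2=0xe4 r3=0xea r4=0xec r5=0x0f  N=0 Z=0
after  1: r0=0xeb r1=0x31 r2=0xe4 r3=0xea r4=0xec r5=0x0f  N=1 Z=0
after  2: r0=0xef r1=0x31 r2=0xe4 r3=0xea r4=0xec r5=0x0f  N=1 Z=0
after  3: r0=0xef r1=0x31 r2=0xe4 r3=0xbe r4=0xec r5=0x0f  N=1 Z=0
after  4: r0=0xef r1=0x31 r2=0xe4 r3=0xbe r4=0xe3 r5=0x0f  N=1 Z=0
after  5: r0=0xef r1=0xc7 r2=0xe4 r3=0xbe r4=0xe3 r5=0x0f  N=1 Z=0
after  6: r0=0xef r1=0xc7 r2=0xe4 r3=0xbe r4=0xe3 r5=0x0f  N=1 Z=0
after  7: r0=0x23 r1=0xc7 r2=0xe4 r3=0xbe r4=0xe3 r5=0x0f  N=0 Z=0
-- IRQ taken; context saved, return-PC = 8 --

SAVED = 0xc7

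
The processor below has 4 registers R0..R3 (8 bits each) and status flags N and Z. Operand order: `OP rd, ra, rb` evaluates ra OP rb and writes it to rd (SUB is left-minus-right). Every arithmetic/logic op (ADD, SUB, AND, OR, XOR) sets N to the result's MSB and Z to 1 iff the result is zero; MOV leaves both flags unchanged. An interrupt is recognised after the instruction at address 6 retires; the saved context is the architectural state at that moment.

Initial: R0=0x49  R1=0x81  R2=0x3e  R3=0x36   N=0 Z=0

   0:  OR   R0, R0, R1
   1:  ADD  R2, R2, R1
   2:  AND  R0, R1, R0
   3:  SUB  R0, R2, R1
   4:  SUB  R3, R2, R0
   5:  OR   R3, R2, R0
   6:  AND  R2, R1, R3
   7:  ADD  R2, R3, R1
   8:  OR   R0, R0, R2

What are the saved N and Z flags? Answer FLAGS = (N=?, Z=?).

FLAGS = (N=1, Z=0)

after  0: R0=0xc9 R1=0x81 R2=0x3e R3=0x36  N=1 Z=0
after  1: R0=0xc9 R1=0x81 R2=0xbf R3=0x36  N=1 Z=0
after  2: R0=0x81 R1=0x81 R2=0xbf R3=0x36  N=1 Z=0
after  3: R0=0x3e R1=0x81 R2=0xbf R3=0x36  N=0 Z=0
after  4: R0=0x3e R1=0x81 R2=0xbf R3=0x81  N=1 Z=0
after  5: R0=0x3e R1=0x81 R2=0xbf R3=0xbf  N=1 Z=0
after  6: R0=0x3e R1=0x81 R2=0x81 R3=0xbf  N=1 Z=0
-- IRQ taken; context saved, return-PC = 7 --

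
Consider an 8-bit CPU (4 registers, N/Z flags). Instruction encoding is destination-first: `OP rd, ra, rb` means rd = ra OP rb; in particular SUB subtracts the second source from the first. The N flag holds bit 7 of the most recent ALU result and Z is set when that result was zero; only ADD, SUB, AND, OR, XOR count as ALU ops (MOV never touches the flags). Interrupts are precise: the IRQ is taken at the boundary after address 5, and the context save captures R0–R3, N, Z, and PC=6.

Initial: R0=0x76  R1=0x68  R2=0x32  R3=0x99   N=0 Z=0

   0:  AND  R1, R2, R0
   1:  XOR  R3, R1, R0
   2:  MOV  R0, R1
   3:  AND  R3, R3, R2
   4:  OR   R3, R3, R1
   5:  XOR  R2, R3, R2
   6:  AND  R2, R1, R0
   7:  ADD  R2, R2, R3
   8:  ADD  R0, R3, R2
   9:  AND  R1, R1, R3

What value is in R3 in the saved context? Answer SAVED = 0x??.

SAVED = 0x32

after  0: R0=0x76 R1=0x32 R2=0x32 R3=0x99  N=0 Z=0
after  1: R0=0x76 R1=0x32 R2=0x32 R3=0x44  N=0 Z=0
after  2: R0=0x32 R1=0x32 R2=0x32 R3=0x44  N=0 Z=0
after  3: R0=0x32 R1=0x32 R2=0x32 R3=0x00  N=0 Z=1
after  4: R0=0x32 R1=0x32 R2=0x32 R3=0x32  N=0 Z=0
after  5: R0=0x32 R1=0x32 R2=0x00 R3=0x32  N=0 Z=1
-- IRQ taken; context saved, return-PC = 6 --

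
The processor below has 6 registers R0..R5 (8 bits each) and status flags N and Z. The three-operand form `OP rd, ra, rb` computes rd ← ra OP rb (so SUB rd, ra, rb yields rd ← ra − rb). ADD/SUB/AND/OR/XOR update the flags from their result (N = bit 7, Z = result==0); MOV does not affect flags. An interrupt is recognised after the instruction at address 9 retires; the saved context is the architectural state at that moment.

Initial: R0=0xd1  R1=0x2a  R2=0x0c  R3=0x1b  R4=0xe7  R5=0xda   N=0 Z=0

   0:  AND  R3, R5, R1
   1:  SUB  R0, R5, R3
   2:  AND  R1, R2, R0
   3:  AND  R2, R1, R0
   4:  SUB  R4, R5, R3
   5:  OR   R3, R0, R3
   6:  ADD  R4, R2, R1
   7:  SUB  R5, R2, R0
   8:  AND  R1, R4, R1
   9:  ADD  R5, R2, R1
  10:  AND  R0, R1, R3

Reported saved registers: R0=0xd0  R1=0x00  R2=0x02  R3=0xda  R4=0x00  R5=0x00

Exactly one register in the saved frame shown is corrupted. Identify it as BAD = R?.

after  0: R0=0xd1 R1=0x2a R2=0x0c R3=0x0a R4=0xe7 R5=0xda  N=0 Z=0
after  1: R0=0xd0 R1=0x2a R2=0x0c R3=0x0a R4=0xe7 R5=0xda  N=1 Z=0
after  2: R0=0xd0 R1=0x00 R2=0x0c R3=0x0a R4=0xe7 R5=0xda  N=0 Z=1
after  3: R0=0xd0 R1=0x00 R2=0x00 R3=0x0a R4=0xe7 R5=0xda  N=0 Z=1
after  4: R0=0xd0 R1=0x00 R2=0x00 R3=0x0a R4=0xd0 R5=0xda  N=1 Z=0
after  5: R0=0xd0 R1=0x00 R2=0x00 R3=0xda R4=0xd0 R5=0xda  N=1 Z=0
after  6: R0=0xd0 R1=0x00 R2=0x00 R3=0xda R4=0x00 R5=0xda  N=0 Z=1
after  7: R0=0xd0 R1=0x00 R2=0x00 R3=0xda R4=0x00 R5=0x30  N=0 Z=0
after  8: R0=0xd0 R1=0x00 R2=0x00 R3=0xda R4=0x00 R5=0x30  N=0 Z=1
after  9: R0=0xd0 R1=0x00 R2=0x00 R3=0xda R4=0x00 R5=0x00  N=0 Z=1
-- IRQ taken; context saved, return-PC = 10 --
mismatch: R2: reported 0x02 vs actual 0x00

BAD = R2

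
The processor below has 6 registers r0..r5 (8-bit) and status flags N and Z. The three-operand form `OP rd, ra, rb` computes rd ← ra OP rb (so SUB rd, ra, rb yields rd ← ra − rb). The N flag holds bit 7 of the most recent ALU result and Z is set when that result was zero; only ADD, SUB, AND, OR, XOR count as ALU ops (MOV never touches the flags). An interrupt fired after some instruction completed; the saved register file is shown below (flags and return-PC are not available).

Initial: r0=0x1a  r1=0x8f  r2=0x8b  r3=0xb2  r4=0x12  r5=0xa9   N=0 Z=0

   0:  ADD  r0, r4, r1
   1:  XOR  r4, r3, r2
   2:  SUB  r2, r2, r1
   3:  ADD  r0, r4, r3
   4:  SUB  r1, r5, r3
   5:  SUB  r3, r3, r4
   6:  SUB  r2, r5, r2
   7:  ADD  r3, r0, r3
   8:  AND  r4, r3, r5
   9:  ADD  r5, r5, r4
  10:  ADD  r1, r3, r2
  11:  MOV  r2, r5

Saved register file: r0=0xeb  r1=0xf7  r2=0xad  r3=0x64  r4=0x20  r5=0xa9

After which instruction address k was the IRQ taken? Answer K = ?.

after  0: r0=0xa1 r1=0x8f r2=0x8b r3=0xb2 r4=0x12 r5=0xa9  N=1 Z=0
after  1: r0=0xa1 r1=0x8f r2=0x8b r3=0xb2 r4=0x39 r5=0xa9  N=0 Z=0
after  2: r0=0xa1 r1=0x8f r2=0xfc r3=0xb2 r4=0x39 r5=0xa9  N=1 Z=0
after  3: r0=0xeb r1=0x8f r2=0xfc r3=0xb2 r4=0x39 r5=0xa9  N=1 Z=0
after  4: r0=0xeb r1=0xf7 r2=0xfc r3=0xb2 r4=0x39 r5=0xa9  N=1 Z=0
after  5: r0=0xeb r1=0xf7 r2=0xfc r3=0x79 r4=0x39 r5=0xa9  N=0 Z=0
after  6: r0=0xeb r1=0xf7 r2=0xad r3=0x79 r4=0x39 r5=0xa9  N=1 Z=0
after  7: r0=0xeb r1=0xf7 r2=0xad r3=0x64 r4=0x39 r5=0xa9  N=0 Z=0
after  8: r0=0xeb r1=0xf7 r2=0xad r3=0x64 r4=0x20 r5=0xa9  N=0 Z=0
-- IRQ taken; context saved, return-PC = 9 --

K = 8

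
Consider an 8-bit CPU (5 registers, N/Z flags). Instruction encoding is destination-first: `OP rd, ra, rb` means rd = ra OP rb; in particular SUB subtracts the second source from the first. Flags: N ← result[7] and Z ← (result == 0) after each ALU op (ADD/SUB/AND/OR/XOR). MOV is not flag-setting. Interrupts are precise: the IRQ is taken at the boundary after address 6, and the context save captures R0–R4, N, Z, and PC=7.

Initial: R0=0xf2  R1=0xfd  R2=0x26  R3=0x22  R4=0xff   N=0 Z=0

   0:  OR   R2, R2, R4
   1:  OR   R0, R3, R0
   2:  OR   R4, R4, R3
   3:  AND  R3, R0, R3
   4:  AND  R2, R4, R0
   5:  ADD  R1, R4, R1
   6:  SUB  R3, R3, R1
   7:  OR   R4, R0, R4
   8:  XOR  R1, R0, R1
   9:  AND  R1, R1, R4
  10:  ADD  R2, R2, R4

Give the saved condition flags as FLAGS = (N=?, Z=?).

FLAGS = (N=0, Z=0)

after  0: R0=0xf2 R1=0xfd R2=0xff R3=0x22 R4=0xff  N=1 Z=0
after  1: R0=0xf2 R1=0xfd R2=0xff R3=0x22 R4=0xff  N=1 Z=0
after  2: R0=0xf2 R1=0xfd R2=0xff R3=0x22 R4=0xff  N=1 Z=0
after  3: R0=0xf2 R1=0xfd R2=0xff R3=0x22 R4=0xff  N=0 Z=0
after  4: R0=0xf2 R1=0xfd R2=0xf2 R3=0x22 R4=0xff  N=1 Z=0
after  5: R0=0xf2 R1=0xfc R2=0xf2 R3=0x22 R4=0xff  N=1 Z=0
after  6: R0=0xf2 R1=0xfc R2=0xf2 R3=0x26 R4=0xff  N=0 Z=0
-- IRQ taken; context saved, return-PC = 7 --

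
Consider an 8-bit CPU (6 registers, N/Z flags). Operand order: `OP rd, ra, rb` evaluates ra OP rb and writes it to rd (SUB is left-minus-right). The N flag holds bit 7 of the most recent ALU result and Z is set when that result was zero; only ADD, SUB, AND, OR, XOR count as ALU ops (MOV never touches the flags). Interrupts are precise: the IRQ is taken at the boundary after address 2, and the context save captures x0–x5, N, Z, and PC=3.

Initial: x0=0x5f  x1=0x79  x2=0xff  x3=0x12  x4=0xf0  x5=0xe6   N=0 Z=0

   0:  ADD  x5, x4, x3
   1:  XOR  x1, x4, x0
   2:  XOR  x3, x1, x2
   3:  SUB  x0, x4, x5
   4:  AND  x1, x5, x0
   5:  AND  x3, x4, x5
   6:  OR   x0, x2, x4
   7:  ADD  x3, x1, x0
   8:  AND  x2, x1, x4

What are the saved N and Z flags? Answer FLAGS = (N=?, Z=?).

after  0: x0=0x5f x1=0x79 x2=0xff x3=0x12 x4=0xf0 x5=0x02  N=0 Z=0
after  1: x0=0x5f x1=0xaf x2=0xff x3=0x12 x4=0xf0 x5=0x02  N=1 Z=0
after  2: x0=0x5f x1=0xaf x2=0xff x3=0x50 x4=0xf0 x5=0x02  N=0 Z=0
-- IRQ taken; context saved, return-PC = 3 --

FLAGS = (N=0, Z=0)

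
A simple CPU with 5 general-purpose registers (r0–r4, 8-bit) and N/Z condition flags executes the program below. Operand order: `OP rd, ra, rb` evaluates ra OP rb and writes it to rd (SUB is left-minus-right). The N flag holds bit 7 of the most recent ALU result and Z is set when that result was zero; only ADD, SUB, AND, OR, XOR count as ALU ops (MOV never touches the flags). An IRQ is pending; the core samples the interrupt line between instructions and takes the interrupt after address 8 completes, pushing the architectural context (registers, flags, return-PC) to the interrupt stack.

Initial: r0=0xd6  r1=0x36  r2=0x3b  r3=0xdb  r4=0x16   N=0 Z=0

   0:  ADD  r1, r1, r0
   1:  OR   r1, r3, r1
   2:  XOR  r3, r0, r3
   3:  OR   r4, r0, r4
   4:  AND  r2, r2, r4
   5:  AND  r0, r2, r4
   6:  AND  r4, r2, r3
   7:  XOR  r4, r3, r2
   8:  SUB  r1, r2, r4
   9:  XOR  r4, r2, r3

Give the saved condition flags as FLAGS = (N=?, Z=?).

FLAGS = (N=1, Z=0)

after  0: r0=0xd6 r1=0x0c r2=0x3b r3=0xdb r4=0x16  N=0 Z=0
after  1: r0=0xd6 r1=0xdf r2=0x3b r3=0xdb r4=0x16  N=1 Z=0
after  2: r0=0xd6 r1=0xdf r2=0x3b r3=0x0d r4=0x16  N=0 Z=0
after  3: r0=0xd6 r1=0xdf r2=0x3b r3=0x0d r4=0xd6  N=1 Z=0
after  4: r0=0xd6 r1=0xdf r2=0x12 r3=0x0d r4=0xd6  N=0 Z=0
after  5: r0=0x12 r1=0xdf r2=0x12 r3=0x0d r4=0xd6  N=0 Z=0
after  6: r0=0x12 r1=0xdf r2=0x12 r3=0x0d r4=0x00  N=0 Z=1
after  7: r0=0x12 r1=0xdf r2=0x12 r3=0x0d r4=0x1f  N=0 Z=0
after  8: r0=0x12 r1=0xf3 r2=0x12 r3=0x0d r4=0x1f  N=1 Z=0
-- IRQ taken; context saved, return-PC = 9 --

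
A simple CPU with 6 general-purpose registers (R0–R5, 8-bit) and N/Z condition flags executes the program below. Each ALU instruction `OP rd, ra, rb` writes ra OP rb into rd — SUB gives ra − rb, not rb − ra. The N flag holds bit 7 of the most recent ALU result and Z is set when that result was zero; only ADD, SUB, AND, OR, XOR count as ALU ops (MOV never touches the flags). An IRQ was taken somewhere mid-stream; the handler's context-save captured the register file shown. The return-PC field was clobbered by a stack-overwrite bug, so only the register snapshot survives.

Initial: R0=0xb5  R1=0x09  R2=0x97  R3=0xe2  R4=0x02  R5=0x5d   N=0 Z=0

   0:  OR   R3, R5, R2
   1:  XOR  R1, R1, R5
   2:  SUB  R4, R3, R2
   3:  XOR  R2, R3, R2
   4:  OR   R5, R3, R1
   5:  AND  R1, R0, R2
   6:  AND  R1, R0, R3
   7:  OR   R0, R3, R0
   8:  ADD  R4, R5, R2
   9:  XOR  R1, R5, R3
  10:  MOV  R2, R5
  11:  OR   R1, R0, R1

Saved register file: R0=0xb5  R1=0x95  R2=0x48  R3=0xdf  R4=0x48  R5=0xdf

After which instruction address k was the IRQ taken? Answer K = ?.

K = 6

after  0: R0=0xb5 R1=0x09 R2=0x97 R3=0xdf R4=0x02 R5=0x5d  N=1 Z=0
after  1: R0=0xb5 R1=0x54 R2=0x97 R3=0xdf R4=0x02 R5=0x5d  N=0 Z=0
after  2: R0=0xb5 R1=0x54 R2=0x97 R3=0xdf R4=0x48 R5=0x5d  N=0 Z=0
after  3: R0=0xb5 R1=0x54 R2=0x48 R3=0xdf R4=0x48 R5=0x5d  N=0 Z=0
after  4: R0=0xb5 R1=0x54 R2=0x48 R3=0xdf R4=0x48 R5=0xdf  N=1 Z=0
after  5: R0=0xb5 R1=0x00 R2=0x48 R3=0xdf R4=0x48 R5=0xdf  N=0 Z=1
after  6: R0=0xb5 R1=0x95 R2=0x48 R3=0xdf R4=0x48 R5=0xdf  N=1 Z=0
-- IRQ taken; context saved, return-PC = 7 --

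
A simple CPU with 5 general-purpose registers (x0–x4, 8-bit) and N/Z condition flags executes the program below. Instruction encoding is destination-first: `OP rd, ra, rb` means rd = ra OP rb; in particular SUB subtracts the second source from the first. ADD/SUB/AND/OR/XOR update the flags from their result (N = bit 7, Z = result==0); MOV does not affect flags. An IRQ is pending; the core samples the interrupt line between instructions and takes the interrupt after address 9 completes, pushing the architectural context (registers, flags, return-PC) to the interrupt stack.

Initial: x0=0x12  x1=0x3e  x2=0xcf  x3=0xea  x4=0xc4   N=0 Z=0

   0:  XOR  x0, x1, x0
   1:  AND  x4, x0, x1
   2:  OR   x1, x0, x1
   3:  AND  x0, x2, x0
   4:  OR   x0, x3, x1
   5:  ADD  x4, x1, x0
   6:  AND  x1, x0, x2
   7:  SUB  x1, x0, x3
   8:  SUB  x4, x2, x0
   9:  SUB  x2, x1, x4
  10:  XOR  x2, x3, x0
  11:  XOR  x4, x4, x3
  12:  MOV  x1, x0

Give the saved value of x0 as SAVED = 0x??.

after  0: x0=0x2c x1=0x3e x2=0xcf x3=0xea x4=0xc4  N=0 Z=0
after  1: x0=0x2c x1=0x3e x2=0xcf x3=0xea x4=0x2c  N=0 Z=0
after  2: x0=0x2c x1=0x3e x2=0xcf x3=0xea x4=0x2c  N=0 Z=0
after  3: x0=0x0c x1=0x3e x2=0xcf x3=0xea x4=0x2c  N=0 Z=0
after  4: x0=0xfe x1=0x3e x2=0xcf x3=0xea x4=0x2c  N=1 Z=0
after  5: x0=0xfe x1=0x3e x2=0xcf x3=0xea x4=0x3c  N=0 Z=0
after  6: x0=0xfe x1=0xce x2=0xcf x3=0xea x4=0x3c  N=1 Z=0
after  7: x0=0xfe x1=0x14 x2=0xcf x3=0xea x4=0x3c  N=0 Z=0
after  8: x0=0xfe x1=0x14 x2=0xcf x3=0xea x4=0xd1  N=1 Z=0
after  9: x0=0xfe x1=0x14 x2=0x43 x3=0xea x4=0xd1  N=0 Z=0
-- IRQ taken; context saved, return-PC = 10 --

SAVED = 0xfe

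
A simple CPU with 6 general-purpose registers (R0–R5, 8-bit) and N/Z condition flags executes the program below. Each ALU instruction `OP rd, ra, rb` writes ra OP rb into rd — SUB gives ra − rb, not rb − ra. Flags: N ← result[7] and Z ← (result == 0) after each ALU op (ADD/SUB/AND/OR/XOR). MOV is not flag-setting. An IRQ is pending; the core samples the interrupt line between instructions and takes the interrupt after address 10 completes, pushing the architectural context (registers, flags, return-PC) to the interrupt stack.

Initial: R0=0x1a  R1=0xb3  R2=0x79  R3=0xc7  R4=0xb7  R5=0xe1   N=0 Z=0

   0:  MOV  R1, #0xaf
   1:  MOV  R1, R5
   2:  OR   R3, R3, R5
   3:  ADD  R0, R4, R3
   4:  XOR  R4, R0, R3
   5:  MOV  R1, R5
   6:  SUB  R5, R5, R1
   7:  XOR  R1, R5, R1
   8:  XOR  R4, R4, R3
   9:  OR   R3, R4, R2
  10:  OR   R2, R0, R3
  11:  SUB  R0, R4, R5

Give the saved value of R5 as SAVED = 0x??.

after  0: R0=0x1a R1=0xaf R2=0x79 R3=0xc7 R4=0xb7 R5=0xe1  N=0 Z=0
after  1: R0=0x1a R1=0xe1 R2=0x79 R3=0xc7 R4=0xb7 R5=0xe1  N=0 Z=0
after  2: R0=0x1a R1=0xe1 R2=0x79 R3=0xe7 R4=0xb7 R5=0xe1  N=1 Z=0
after  3: R0=0x9e R1=0xe1 R2=0x79 R3=0xe7 R4=0xb7 R5=0xe1  N=1 Z=0
after  4: R0=0x9e R1=0xe1 R2=0x79 R3=0xe7 R4=0x79 R5=0xe1  N=0 Z=0
after  5: R0=0x9e R1=0xe1 R2=0x79 R3=0xe7 R4=0x79 R5=0xe1  N=0 Z=0
after  6: R0=0x9e R1=0xe1 R2=0x79 R3=0xe7 R4=0x79 R5=0x00  N=0 Z=1
after  7: R0=0x9e R1=0xe1 R2=0x79 R3=0xe7 R4=0x79 R5=0x00  N=1 Z=0
after  8: R0=0x9e R1=0xe1 R2=0x79 R3=0xe7 R4=0x9e R5=0x00  N=1 Z=0
after  9: R0=0x9e R1=0xe1 R2=0x79 R3=0xff R4=0x9e R5=0x00  N=1 Z=0
after 10: R0=0x9e R1=0xe1 R2=0xff R3=0xff R4=0x9e R5=0x00  N=1 Z=0
-- IRQ taken; context saved, return-PC = 11 --

SAVED = 0x00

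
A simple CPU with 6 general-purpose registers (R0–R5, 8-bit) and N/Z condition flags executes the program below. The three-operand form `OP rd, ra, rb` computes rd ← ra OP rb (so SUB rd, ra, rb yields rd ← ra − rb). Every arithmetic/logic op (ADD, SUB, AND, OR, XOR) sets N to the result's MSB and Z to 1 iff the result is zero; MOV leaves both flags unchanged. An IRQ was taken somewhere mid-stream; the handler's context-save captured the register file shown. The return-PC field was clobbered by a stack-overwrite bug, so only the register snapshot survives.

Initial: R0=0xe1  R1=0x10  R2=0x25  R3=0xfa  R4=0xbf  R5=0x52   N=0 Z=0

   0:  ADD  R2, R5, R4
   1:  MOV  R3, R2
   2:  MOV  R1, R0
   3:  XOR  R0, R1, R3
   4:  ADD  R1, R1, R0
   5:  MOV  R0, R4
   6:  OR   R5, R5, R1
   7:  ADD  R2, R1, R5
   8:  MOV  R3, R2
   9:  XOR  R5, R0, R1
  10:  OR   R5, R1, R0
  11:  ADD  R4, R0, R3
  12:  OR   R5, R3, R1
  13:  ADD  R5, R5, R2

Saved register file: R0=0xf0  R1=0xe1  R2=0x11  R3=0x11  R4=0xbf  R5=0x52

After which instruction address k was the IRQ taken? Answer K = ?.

K = 3

after  0: R0=0xe1 R1=0x10 R2=0x11 R3=0xfa R4=0xbf R5=0x52  N=0 Z=0
after  1: R0=0xe1 R1=0x10 R2=0x11 R3=0x11 R4=0xbf R5=0x52  N=0 Z=0
after  2: R0=0xe1 R1=0xe1 R2=0x11 R3=0x11 R4=0xbf R5=0x52  N=0 Z=0
after  3: R0=0xf0 R1=0xe1 R2=0x11 R3=0x11 R4=0xbf R5=0x52  N=1 Z=0
-- IRQ taken; context saved, return-PC = 4 --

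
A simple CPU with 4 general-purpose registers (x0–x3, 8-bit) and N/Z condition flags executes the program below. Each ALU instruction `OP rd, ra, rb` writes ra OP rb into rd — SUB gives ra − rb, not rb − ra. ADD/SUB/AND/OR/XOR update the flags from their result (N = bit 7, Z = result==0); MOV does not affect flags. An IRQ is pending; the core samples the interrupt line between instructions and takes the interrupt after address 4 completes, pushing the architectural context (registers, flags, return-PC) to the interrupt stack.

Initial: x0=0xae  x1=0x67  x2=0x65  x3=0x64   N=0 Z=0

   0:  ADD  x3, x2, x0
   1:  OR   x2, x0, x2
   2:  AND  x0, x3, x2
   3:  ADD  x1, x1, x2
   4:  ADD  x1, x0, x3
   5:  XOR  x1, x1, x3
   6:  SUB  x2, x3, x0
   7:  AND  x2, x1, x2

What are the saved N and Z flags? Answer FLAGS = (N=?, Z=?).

FLAGS = (N=0, Z=0)

after  0: x0=0xae x1=0x67 x2=0x65 x3=0x13  N=0 Z=0
after  1: x0=0xae x1=0x67 x2=0xef x3=0x13  N=1 Z=0
after  2: x0=0x03 x1=0x67 x2=0xef x3=0x13  N=0 Z=0
after  3: x0=0x03 x1=0x56 x2=0xef x3=0x13  N=0 Z=0
after  4: x0=0x03 x1=0x16 x2=0xef x3=0x13  N=0 Z=0
-- IRQ taken; context saved, return-PC = 5 --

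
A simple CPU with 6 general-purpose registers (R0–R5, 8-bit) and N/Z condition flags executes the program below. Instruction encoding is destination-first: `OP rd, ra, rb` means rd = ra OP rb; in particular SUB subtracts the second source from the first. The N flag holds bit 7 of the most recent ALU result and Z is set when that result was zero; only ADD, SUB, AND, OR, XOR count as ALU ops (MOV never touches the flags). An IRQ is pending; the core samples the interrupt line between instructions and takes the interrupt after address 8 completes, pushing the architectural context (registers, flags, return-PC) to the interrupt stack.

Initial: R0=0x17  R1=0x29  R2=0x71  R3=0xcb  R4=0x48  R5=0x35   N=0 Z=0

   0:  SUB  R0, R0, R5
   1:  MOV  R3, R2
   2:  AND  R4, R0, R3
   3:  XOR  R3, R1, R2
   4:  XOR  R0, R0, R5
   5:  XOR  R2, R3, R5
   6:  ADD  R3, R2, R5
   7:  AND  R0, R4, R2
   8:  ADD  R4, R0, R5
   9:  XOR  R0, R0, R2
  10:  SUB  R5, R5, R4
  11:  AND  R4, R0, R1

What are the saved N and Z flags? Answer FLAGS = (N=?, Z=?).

FLAGS = (N=1, Z=0)

after  0: R0=0xe2 R1=0x29 R2=0x71 R3=0xcb R4=0x48 R5=0x35  N=1 Z=0
after  1: R0=0xe2 R1=0x29 R2=0x71 R3=0x71 R4=0x48 R5=0x35  N=1 Z=0
after  2: R0=0xe2 R1=0x29 R2=0x71 R3=0x71 R4=0x60 R5=0x35  N=0 Z=0
after  3: R0=0xe2 R1=0x29 R2=0x71 R3=0x58 R4=0x60 R5=0x35  N=0 Z=0
after  4: R0=0xd7 R1=0x29 R2=0x71 R3=0x58 R4=0x60 R5=0x35  N=1 Z=0
after  5: R0=0xd7 R1=0x29 R2=0x6d R3=0x58 R4=0x60 R5=0x35  N=0 Z=0
after  6: R0=0xd7 R1=0x29 R2=0x6d R3=0xa2 R4=0x60 R5=0x35  N=1 Z=0
after  7: R0=0x60 R1=0x29 R2=0x6d R3=0xa2 R4=0x60 R5=0x35  N=0 Z=0
after  8: R0=0x60 R1=0x29 R2=0x6d R3=0xa2 R4=0x95 R5=0x35  N=1 Z=0
-- IRQ taken; context saved, return-PC = 9 --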